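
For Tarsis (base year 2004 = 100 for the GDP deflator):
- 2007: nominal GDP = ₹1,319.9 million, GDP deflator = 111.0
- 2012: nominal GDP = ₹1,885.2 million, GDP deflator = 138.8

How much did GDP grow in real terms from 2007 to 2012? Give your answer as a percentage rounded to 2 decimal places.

Real GDP 2007 = 1319.9 / 1.110 = 1189.10.
Real GDP 2012 = 1885.2 / 1.388 = 1358.21.
Real growth = 1358.21 / 1189.10 − 1 = 0.1422.

14.22%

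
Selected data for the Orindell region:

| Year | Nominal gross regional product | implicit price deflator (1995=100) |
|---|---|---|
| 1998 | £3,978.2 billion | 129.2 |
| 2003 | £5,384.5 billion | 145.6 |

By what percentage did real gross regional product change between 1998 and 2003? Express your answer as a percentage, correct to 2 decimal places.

Deflate each year: 1998 → 3978.2/1.292 = 3079.10; 2003 → 5384.5/1.456 = 3698.15.
So real gross regional product changed by 3698.15/3079.10 − 1 = 0.2010, i.e. 20.10%.

20.10%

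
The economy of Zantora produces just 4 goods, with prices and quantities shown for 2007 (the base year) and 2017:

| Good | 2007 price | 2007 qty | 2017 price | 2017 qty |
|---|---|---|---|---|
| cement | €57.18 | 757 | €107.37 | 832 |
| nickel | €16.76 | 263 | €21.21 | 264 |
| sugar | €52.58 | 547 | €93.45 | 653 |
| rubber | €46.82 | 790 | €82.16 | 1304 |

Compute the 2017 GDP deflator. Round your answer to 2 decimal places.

Nominal GDP 2017 = 107.37·832 + 21.21·264 + 93.45·653 + 82.16·1304 = 263090.77.
Real GDP 2017 (at 2007 prices) = 57.18·832 + 16.76·264 + 52.58·653 + 46.82·1304 = 147386.42.
Deflator = Nominal/Real × 100 = 263090.77/147386.42 × 100 = 178.504.

178.50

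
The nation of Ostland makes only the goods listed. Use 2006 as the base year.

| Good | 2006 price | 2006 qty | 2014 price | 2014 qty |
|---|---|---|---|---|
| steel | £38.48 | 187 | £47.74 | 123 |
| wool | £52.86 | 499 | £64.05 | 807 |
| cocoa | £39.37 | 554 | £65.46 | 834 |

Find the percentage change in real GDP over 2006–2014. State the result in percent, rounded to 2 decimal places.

44.85%

Real GDP 2006 = Nominal GDP 2006 = 38.48·187 + 52.86·499 + 39.37·554 = 55383.88.
Real GDP 2014 (at 2006 prices) = 38.48·123 + 52.86·807 + 39.37·834 = 80225.64.
Real growth = 80225.64/55383.88 − 1 = 0.4485.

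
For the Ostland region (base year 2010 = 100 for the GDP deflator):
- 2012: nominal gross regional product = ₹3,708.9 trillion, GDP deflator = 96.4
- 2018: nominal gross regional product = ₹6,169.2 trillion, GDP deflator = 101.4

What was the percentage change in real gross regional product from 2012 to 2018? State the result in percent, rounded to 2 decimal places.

58.13%

Real gross regional product 2012 = 3708.9 / 0.964 = 3847.41.
Real gross regional product 2018 = 6169.2 / 1.014 = 6084.02.
Real growth = 6084.02 / 3847.41 − 1 = 0.5813.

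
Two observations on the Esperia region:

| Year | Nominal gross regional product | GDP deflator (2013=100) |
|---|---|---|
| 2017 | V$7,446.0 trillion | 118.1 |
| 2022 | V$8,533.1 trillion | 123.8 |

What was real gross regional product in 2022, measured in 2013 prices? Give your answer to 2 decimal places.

Real gross regional product = Nominal / (GDP deflator/100) = 8533.1 / 1.238 = 6892.65.

V$6,892.65 trillion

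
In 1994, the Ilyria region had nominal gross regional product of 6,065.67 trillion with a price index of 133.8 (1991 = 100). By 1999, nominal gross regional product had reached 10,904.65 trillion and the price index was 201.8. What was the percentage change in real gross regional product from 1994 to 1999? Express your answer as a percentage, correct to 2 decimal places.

Real gross regional product 1994 = 6065.67 / 1.338 = 4533.39.
Real gross regional product 1999 = 10904.65 / 2.018 = 5403.69.
Real growth = 5403.69 / 4533.39 − 1 = 0.1920.

19.20%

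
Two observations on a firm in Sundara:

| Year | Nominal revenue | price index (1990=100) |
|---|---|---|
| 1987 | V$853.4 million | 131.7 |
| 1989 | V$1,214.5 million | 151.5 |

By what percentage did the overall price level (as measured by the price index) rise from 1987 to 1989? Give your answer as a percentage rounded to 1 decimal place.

15.0%

Price-level change = 151.5 / 131.7 − 1 = 0.1503.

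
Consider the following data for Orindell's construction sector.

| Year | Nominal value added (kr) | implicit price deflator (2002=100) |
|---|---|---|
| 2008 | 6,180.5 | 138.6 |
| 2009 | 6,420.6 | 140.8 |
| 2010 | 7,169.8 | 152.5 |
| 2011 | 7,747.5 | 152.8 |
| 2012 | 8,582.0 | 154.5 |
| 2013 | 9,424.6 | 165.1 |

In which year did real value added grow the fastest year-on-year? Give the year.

2009: real = 6420.6/1.408 = 4560.09; growth vs 2008 (4459.24) = 2.26%.
2010: real = 7169.8/1.525 = 4701.51; growth vs 2009 (4560.09) = 3.10%.
2011: real = 7747.5/1.528 = 5070.35; growth vs 2010 (4701.51) = 7.85%.
2012: real = 8582.0/1.545 = 5554.69; growth vs 2011 (5070.35) = 9.55%.
2013: real = 9424.6/1.651 = 5708.42; growth vs 2012 (5554.69) = 2.77%.

2012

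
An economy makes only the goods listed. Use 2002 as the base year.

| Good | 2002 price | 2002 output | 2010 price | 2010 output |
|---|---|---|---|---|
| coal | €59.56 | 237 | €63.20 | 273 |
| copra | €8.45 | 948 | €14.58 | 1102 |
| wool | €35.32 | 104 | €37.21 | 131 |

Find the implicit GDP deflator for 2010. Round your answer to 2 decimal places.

Nominal GDP 2010 = 63.20·273 + 14.58·1102 + 37.21·131 = 38195.27.
Real GDP 2010 (at 2002 prices) = 59.56·273 + 8.45·1102 + 35.32·131 = 30198.70.
Deflator = Nominal/Real × 100 = 38195.27/30198.70 × 100 = 126.480.

126.48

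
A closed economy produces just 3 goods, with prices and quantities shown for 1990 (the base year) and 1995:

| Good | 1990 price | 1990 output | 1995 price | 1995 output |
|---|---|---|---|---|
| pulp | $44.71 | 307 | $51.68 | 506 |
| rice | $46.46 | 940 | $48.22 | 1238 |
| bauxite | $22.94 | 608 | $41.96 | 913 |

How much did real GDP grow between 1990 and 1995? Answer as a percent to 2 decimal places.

Real GDP 1990 = Nominal GDP 1990 = 44.71·307 + 46.46·940 + 22.94·608 = 71345.89.
Real GDP 1995 (at 1990 prices) = 44.71·506 + 46.46·1238 + 22.94·913 = 101084.96.
Real growth = 101084.96/71345.89 − 1 = 0.4168.

41.68%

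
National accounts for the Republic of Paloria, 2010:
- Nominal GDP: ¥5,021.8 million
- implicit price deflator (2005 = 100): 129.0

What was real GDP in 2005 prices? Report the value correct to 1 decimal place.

Real GDP = Nominal / (implicit price deflator/100) = 5021.8 / 1.290 = 3892.87.

¥3,892.9 million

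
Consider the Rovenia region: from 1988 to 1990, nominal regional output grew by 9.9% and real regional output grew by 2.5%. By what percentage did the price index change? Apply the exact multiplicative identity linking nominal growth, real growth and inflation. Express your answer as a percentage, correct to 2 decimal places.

7.22%

(1 + g_nom) = (1 + g_real)(1 + π), so π = 1.0990 / 1.0250 − 1 = 0.07220.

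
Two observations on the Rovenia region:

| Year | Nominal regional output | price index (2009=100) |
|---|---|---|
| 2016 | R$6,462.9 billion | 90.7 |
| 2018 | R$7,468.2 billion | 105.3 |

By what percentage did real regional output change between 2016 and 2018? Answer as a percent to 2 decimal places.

Real regional output 2016 = 6462.9 / 0.907 = 7125.58.
Real regional output 2018 = 7468.2 / 1.053 = 7092.31.
Real growth = 7092.31 / 7125.58 − 1 = -0.0047.

-0.47%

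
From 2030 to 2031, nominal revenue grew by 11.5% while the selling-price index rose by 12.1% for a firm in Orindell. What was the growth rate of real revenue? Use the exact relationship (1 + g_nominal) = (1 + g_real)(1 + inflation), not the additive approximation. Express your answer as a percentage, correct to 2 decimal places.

(1 + g_nom) = (1 + g_real)(1 + π), so g_real = 1.1150 / 1.1210 − 1 = -0.00535.

-0.54%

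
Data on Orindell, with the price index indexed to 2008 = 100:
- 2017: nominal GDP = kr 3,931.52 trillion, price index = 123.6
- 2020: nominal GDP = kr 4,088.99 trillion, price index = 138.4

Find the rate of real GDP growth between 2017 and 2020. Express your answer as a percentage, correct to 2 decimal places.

Deflate each year: 2017 → 3931.52/1.236 = 3180.84; 2020 → 4088.99/1.384 = 2954.47.
So real GDP changed by 2954.47/3180.84 − 1 = -0.0712, i.e. -7.12%.

-7.12%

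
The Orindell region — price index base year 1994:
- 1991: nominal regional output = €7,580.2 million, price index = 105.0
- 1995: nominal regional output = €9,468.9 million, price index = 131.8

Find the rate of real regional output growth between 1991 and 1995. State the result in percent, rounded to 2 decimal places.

-0.48%

Real regional output 1991 = 7580.2 / 1.050 = 7219.24.
Real regional output 1995 = 9468.9 / 1.318 = 7184.29.
Real growth = 7184.29 / 7219.24 − 1 = -0.0048.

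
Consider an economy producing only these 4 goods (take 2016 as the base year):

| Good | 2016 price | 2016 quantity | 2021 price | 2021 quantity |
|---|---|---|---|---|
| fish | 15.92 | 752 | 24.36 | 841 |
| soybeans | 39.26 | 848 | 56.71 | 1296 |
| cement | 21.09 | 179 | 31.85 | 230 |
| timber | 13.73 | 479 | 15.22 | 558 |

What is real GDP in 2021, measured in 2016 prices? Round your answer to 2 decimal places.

Real GDP 2021 = Σ (p_2016 × q_2021) = 15.92·841 + 39.26·1296 + 21.09·230 + 13.73·558 = 76781.72.

76781.72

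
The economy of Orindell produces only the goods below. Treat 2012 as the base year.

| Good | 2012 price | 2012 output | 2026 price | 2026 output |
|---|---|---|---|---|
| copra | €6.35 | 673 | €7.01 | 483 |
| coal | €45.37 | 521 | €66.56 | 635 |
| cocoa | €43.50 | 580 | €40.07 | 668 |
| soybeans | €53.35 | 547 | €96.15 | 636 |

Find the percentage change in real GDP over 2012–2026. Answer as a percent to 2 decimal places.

15.23%

Real GDP 2012 = Nominal GDP 2012 = 6.35·673 + 45.37·521 + 43.50·580 + 53.35·547 = 82323.77.
Real GDP 2026 (at 2012 prices) = 6.35·483 + 45.37·635 + 43.50·668 + 53.35·636 = 94865.60.
Real growth = 94865.60/82323.77 − 1 = 0.1523.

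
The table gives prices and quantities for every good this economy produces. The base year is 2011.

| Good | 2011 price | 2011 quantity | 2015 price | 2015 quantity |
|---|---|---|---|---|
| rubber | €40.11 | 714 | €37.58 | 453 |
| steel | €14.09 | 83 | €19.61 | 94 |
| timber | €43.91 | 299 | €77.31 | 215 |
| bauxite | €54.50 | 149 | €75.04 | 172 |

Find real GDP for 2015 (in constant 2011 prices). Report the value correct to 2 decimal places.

€38308.94

Real GDP 2015 = Σ (p_2011 × q_2015) = 40.11·453 + 14.09·94 + 43.91·215 + 54.50·172 = 38308.94.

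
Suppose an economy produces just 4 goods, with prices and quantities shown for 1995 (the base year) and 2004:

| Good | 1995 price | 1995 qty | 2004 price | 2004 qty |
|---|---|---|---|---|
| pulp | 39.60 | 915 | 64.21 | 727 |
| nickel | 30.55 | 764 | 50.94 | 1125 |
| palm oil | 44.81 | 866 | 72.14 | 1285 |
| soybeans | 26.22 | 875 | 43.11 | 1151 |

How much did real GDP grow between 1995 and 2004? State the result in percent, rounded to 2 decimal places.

Real GDP 1995 = Nominal GDP 1995 = 39.60·915 + 30.55·764 + 44.81·866 + 26.22·875 = 121322.16.
Real GDP 2004 (at 1995 prices) = 39.60·727 + 30.55·1125 + 44.81·1285 + 26.22·1151 = 150918.02.
Real growth = 150918.02/121322.16 − 1 = 0.2439.

24.39%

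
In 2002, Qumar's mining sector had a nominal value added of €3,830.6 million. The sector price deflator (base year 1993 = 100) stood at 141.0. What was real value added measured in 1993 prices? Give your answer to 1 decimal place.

€2,716.7 million

Real value added = Nominal / (sector price deflator/100) = 3830.6 / 1.410 = 2716.74.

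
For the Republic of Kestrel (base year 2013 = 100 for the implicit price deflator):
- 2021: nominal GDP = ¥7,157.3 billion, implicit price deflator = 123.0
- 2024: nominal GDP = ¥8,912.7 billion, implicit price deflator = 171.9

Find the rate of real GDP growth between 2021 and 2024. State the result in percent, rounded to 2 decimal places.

Deflate each year: 2021 → 7157.3/1.230 = 5818.94; 2024 → 8912.7/1.719 = 5184.82.
So real GDP changed by 5184.82/5818.94 − 1 = -0.1090, i.e. -10.90%.

-10.90%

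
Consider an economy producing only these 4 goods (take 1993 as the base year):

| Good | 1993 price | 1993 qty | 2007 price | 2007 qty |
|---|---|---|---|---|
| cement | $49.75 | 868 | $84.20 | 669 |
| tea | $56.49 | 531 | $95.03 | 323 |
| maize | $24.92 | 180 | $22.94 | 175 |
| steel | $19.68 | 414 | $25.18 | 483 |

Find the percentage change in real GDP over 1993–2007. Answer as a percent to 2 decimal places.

Real GDP 1993 = Nominal GDP 1993 = 49.75·868 + 56.49·531 + 24.92·180 + 19.68·414 = 85812.31.
Real GDP 2007 (at 1993 prices) = 49.75·669 + 56.49·323 + 24.92·175 + 19.68·483 = 65395.46.
Real growth = 65395.46/85812.31 − 1 = -0.2379.

-23.79%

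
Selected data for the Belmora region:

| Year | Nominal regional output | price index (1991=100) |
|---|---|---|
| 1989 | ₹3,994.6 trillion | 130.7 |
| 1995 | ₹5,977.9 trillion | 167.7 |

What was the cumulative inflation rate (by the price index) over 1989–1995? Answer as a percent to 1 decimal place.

28.3%

Price-level change = 167.7 / 130.7 − 1 = 0.2831.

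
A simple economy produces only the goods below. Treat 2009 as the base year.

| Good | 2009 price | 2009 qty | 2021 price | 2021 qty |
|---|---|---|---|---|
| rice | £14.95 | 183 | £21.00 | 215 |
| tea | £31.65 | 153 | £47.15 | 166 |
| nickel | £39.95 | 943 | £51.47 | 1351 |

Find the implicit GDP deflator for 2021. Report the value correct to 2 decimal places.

Nominal GDP 2021 = 21.00·215 + 47.15·166 + 51.47·1351 = 81877.87.
Real GDP 2021 (at 2009 prices) = 14.95·215 + 31.65·166 + 39.95·1351 = 62440.60.
Deflator = Nominal/Real × 100 = 81877.87/62440.60 × 100 = 131.129.

131.13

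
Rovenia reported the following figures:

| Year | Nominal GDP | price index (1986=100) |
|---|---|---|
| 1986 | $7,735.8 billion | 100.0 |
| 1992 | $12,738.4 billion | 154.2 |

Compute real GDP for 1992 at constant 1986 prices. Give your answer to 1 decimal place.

$8,261.0 billion

Real GDP = Nominal / (price index/100) = 12738.4 / 1.542 = 8260.96.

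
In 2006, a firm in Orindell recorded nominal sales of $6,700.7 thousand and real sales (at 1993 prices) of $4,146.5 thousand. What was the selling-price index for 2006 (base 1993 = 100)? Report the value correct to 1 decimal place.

selling-price index = (Nominal / Real) × 100 = 6700.7 / 4146.5 × 100 = 161.60.

161.6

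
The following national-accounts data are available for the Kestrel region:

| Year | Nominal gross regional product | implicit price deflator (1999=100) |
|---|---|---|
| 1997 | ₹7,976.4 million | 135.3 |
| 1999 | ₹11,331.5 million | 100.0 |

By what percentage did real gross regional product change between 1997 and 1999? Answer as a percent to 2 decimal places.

92.21%

Deflate each year: 1997 → 7976.4/1.353 = 5895.34; 1999 → 11331.5/1.000 = 11331.50.
So real gross regional product changed by 11331.50/5895.34 − 1 = 0.9221, i.e. 92.21%.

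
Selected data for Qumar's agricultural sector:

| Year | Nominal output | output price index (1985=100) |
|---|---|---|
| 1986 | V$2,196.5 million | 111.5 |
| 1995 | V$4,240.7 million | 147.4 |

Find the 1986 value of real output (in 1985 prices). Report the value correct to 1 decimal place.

V$1,970.0 million

Real output = Nominal / (output price index/100) = 2196.5 / 1.115 = 1969.96.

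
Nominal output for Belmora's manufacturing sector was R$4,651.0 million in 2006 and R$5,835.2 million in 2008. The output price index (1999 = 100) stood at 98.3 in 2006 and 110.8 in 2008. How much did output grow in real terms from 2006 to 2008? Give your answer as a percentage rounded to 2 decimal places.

11.31%

Real output 2006 = 4651.0 / 0.983 = 4731.43.
Real output 2008 = 5835.2 / 1.108 = 5266.43.
Real growth = 5266.43 / 4731.43 − 1 = 0.1131.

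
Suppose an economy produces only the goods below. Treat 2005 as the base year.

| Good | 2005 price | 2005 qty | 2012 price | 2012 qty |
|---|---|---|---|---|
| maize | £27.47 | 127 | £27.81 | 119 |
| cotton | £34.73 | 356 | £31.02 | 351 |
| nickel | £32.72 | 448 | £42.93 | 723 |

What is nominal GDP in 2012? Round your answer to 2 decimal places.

£45235.80

Nominal GDP 2012 = Σ (p_2012 × q_2012) = 27.81·119 + 31.02·351 + 42.93·723 = 45235.80.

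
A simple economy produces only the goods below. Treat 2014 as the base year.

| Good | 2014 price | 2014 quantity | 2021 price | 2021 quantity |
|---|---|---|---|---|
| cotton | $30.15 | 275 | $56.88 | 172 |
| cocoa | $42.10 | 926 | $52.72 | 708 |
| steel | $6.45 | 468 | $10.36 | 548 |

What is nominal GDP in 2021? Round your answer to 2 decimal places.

$52786.40

Nominal GDP 2021 = Σ (p_2021 × q_2021) = 56.88·172 + 52.72·708 + 10.36·548 = 52786.40.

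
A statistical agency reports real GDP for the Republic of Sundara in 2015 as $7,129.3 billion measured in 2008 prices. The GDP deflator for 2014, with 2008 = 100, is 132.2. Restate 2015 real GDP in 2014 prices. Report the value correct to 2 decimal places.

Real GDP in 2014 prices = Real GDP in 2008 prices × (P_2014/P_2008) = 7129.3 × 1.322 = 9424.93.

$9,424.93 billion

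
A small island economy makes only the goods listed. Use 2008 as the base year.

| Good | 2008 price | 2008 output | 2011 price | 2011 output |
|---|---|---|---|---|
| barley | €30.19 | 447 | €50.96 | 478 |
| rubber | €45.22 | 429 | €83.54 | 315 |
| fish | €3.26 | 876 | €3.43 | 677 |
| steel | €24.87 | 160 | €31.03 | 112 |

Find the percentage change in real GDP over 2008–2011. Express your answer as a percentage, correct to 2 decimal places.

-15.26%

Real GDP 2008 = Nominal GDP 2008 = 30.19·447 + 45.22·429 + 3.26·876 + 24.87·160 = 39729.27.
Real GDP 2011 (at 2008 prices) = 30.19·478 + 45.22·315 + 3.26·677 + 24.87·112 = 33667.58.
Real growth = 33667.58/39729.27 − 1 = -0.1526.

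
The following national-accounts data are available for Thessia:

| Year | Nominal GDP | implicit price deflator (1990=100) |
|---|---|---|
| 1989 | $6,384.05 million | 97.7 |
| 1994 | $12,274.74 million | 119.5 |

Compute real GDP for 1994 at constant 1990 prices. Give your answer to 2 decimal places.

Real GDP = Nominal / (implicit price deflator/100) = 12274.74 / 1.195 = 10271.75.

$10,271.75 million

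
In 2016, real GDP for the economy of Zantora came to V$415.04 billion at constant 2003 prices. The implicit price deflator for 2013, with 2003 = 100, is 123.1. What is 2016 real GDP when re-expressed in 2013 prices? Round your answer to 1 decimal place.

V$510.9 billion

Real GDP in 2013 prices = Real GDP in 2003 prices × (P_2013/P_2003) = 415.04 × 1.231 = 510.91.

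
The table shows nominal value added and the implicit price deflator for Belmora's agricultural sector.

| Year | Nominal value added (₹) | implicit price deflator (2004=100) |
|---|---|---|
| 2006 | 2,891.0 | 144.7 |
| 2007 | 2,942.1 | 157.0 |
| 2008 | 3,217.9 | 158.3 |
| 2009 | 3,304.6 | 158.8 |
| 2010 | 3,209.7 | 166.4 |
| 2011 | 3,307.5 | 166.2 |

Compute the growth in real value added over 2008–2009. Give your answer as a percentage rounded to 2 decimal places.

Real value added 2008 = 3217.9/1.583 = 2032.79.
Real value added 2009 = 3304.6/1.588 = 2080.98.
Change = 2080.98/2032.79 − 1 = 0.0237.

2.37%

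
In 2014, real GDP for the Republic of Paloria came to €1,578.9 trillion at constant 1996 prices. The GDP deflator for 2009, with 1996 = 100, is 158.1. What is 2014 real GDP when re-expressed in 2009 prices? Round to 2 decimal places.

€2,496.24 trillion

Real GDP in 2009 prices = Real GDP in 1996 prices × (P_2009/P_1996) = 1578.9 × 1.581 = 2496.24.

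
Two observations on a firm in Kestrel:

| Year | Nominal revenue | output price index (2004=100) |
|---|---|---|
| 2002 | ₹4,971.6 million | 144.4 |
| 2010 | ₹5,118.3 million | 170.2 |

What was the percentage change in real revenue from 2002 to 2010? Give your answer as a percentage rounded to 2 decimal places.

-12.66%

Real revenue 2002 = 4971.6 / 1.444 = 3442.94.
Real revenue 2010 = 5118.3 / 1.702 = 3007.23.
Real growth = 3007.23 / 3442.94 − 1 = -0.1266.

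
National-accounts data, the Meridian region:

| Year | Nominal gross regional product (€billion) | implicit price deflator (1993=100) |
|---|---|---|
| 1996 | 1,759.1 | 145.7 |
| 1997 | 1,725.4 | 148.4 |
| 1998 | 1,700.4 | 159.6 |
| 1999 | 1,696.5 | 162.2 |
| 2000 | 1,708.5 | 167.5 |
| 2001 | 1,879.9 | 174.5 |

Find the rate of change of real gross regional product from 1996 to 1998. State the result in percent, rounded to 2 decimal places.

-11.76%

Real gross regional product 1996 = 1759.1/1.457 = 1207.34.
Real gross regional product 1998 = 1700.4/1.596 = 1065.41.
Change = 1065.41/1207.34 − 1 = -0.1176.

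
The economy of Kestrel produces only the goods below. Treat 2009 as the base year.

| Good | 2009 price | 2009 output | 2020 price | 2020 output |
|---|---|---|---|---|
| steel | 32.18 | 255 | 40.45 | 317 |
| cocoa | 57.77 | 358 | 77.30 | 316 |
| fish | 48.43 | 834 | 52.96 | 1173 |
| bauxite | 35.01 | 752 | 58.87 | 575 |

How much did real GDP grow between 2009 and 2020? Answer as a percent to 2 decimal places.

10.24%

Real GDP 2009 = Nominal GDP 2009 = 32.18·255 + 57.77·358 + 48.43·834 + 35.01·752 = 95605.70.
Real GDP 2020 (at 2009 prices) = 32.18·317 + 57.77·316 + 48.43·1173 + 35.01·575 = 105395.52.
Real growth = 105395.52/95605.70 − 1 = 0.1024.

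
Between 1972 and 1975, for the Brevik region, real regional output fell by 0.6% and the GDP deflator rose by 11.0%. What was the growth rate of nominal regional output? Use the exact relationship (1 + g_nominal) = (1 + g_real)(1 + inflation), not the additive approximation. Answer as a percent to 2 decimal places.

(1 + g_nom) = (1 + g_real)(1 + π) = 0.9940 × 1.1100 = 1.10334.

10.33%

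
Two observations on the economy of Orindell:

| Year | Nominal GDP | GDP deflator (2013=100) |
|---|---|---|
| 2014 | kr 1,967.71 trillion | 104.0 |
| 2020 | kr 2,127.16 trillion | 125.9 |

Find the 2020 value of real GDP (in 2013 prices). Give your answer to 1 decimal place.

Real GDP = Nominal / (GDP deflator/100) = 2127.16 / 1.259 = 1689.56.

kr 1,689.6 trillion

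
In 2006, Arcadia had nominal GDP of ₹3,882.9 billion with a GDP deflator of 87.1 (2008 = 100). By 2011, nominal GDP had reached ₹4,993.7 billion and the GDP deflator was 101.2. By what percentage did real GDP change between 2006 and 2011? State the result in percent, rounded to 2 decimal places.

Real GDP 2006 = 3882.9 / 0.871 = 4457.98.
Real GDP 2011 = 4993.7 / 1.012 = 4934.49.
Real growth = 4934.49 / 4457.98 − 1 = 0.1069.

10.69%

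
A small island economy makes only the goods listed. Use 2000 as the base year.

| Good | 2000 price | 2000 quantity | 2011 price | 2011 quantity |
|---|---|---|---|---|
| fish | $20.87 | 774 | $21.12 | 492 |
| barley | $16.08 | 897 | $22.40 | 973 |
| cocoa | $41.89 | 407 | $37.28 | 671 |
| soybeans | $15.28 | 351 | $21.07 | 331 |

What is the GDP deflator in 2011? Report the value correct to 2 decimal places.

108.62

Nominal GDP 2011 = 21.12·492 + 22.40·973 + 37.28·671 + 21.07·331 = 64175.29.
Real GDP 2011 (at 2000 prices) = 20.87·492 + 16.08·973 + 41.89·671 + 15.28·331 = 59079.75.
Deflator = Nominal/Real × 100 = 64175.29/59079.75 × 100 = 108.625.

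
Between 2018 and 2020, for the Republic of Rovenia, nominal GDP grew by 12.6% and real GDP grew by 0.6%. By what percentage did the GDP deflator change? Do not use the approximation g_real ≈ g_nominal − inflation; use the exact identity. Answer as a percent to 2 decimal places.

11.93%

(1 + g_nom) = (1 + g_real)(1 + π), so π = 1.1260 / 1.0060 − 1 = 0.11928.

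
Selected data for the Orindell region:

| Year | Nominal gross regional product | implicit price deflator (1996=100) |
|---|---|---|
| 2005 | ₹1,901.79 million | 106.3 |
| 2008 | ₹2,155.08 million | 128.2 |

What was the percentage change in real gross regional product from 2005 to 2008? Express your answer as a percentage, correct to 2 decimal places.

-6.04%

Real gross regional product 2005 = 1901.79 / 1.063 = 1789.08.
Real gross regional product 2008 = 2155.08 / 1.282 = 1681.03.
Real growth = 1681.03 / 1789.08 − 1 = -0.0604.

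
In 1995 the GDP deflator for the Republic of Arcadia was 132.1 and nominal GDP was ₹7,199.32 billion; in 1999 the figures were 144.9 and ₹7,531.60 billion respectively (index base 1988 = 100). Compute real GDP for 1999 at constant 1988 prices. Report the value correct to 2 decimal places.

₹5,197.79 billion

Real GDP = Nominal / (GDP deflator/100) = 7531.60 / 1.449 = 5197.79.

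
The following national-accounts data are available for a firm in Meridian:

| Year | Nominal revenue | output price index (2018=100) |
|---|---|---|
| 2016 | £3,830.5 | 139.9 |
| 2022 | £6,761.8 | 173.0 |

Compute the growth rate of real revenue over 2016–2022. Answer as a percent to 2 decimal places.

42.75%

Real revenue 2016 = 3830.5 / 1.399 = 2738.03.
Real revenue 2022 = 6761.8 / 1.730 = 3908.55.
Real growth = 3908.55 / 2738.03 − 1 = 0.4275.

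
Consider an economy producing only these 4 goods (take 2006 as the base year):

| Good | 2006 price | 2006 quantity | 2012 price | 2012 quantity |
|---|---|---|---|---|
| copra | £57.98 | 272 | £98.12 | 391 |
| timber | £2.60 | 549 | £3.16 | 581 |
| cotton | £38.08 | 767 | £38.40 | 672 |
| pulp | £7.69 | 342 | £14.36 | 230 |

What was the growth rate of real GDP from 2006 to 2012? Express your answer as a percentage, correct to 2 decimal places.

5.11%

Real GDP 2006 = Nominal GDP 2006 = 57.98·272 + 2.60·549 + 38.08·767 + 7.69·342 = 49035.30.
Real GDP 2012 (at 2006 prices) = 57.98·391 + 2.60·581 + 38.08·672 + 7.69·230 = 51539.24.
Real growth = 51539.24/49035.30 − 1 = 0.0511.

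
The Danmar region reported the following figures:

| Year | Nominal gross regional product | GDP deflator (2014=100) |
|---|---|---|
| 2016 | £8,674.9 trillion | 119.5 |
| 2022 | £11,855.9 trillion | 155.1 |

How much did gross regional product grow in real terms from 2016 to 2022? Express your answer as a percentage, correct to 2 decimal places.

5.30%

Real gross regional product 2016 = 8674.9 / 1.195 = 7259.33.
Real gross regional product 2022 = 11855.9 / 1.551 = 7644.04.
Real growth = 7644.04 / 7259.33 − 1 = 0.0530.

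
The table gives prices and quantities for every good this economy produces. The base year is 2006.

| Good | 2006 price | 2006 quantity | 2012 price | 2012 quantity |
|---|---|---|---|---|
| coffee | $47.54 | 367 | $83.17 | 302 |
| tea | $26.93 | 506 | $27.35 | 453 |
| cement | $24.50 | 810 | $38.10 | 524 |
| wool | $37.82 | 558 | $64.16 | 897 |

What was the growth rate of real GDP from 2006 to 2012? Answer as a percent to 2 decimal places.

1.80%

Real GDP 2006 = Nominal GDP 2006 = 47.54·367 + 26.93·506 + 24.50·810 + 37.82·558 = 72022.32.
Real GDP 2012 (at 2006 prices) = 47.54·302 + 26.93·453 + 24.50·524 + 37.82·897 = 73318.91.
Real growth = 73318.91/72022.32 − 1 = 0.0180.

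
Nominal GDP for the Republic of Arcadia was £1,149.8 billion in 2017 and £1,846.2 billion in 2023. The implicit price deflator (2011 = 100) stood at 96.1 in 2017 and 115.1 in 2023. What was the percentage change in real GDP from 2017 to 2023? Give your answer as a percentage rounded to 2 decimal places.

34.06%

Real GDP 2017 = 1149.8 / 0.961 = 1196.46.
Real GDP 2023 = 1846.2 / 1.151 = 1604.00.
Real growth = 1604.00 / 1196.46 − 1 = 0.3406.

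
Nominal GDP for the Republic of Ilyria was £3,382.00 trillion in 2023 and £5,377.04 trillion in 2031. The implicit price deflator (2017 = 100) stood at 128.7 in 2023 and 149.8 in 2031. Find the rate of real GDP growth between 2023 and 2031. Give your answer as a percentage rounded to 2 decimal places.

Deflate each year: 2023 → 3382.00/1.287 = 2627.82; 2031 → 5377.04/1.498 = 3589.48.
So real GDP changed by 3589.48/2627.82 − 1 = 0.3660, i.e. 36.60%.

36.60%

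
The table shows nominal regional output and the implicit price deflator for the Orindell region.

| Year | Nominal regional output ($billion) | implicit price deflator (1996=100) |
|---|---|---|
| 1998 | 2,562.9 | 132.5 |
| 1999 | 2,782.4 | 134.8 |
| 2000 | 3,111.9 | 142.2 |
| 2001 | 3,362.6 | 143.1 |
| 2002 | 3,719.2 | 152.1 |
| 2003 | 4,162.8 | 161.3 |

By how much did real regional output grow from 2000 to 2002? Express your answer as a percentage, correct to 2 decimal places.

11.74%

Real regional output 2000 = 3111.9/1.422 = 2188.40.
Real regional output 2002 = 3719.2/1.521 = 2445.23.
Change = 2445.23/2188.40 − 1 = 0.1174.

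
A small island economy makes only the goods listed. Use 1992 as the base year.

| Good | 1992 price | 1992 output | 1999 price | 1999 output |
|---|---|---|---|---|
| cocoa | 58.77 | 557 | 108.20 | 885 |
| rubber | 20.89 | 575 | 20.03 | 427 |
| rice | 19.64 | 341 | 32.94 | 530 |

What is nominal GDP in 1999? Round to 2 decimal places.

Nominal GDP 1999 = Σ (p_1999 × q_1999) = 108.20·885 + 20.03·427 + 32.94·530 = 121768.01.

121768.01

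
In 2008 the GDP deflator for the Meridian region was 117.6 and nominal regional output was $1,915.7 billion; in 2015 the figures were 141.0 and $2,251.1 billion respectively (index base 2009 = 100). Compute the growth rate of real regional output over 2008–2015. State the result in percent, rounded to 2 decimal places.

-1.99%

Deflate each year: 2008 → 1915.7/1.176 = 1629.00; 2015 → 2251.1/1.410 = 1596.52.
So real regional output changed by 1596.52/1629.00 − 1 = -0.0199, i.e. -1.99%.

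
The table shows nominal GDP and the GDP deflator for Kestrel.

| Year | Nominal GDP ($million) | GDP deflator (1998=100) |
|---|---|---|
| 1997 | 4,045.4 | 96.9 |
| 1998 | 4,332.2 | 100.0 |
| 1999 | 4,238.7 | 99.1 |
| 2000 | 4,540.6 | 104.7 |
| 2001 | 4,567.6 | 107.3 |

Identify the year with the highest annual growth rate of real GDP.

1998: real = 4332.2/1.000 = 4332.20; growth vs 1997 (4174.82) = 3.77%.
1999: real = 4238.7/0.991 = 4277.19; growth vs 1998 (4332.20) = -1.27%.
2000: real = 4540.6/1.047 = 4336.77; growth vs 1999 (4277.19) = 1.39%.
2001: real = 4567.6/1.073 = 4256.85; growth vs 2000 (4336.77) = -1.84%.

1998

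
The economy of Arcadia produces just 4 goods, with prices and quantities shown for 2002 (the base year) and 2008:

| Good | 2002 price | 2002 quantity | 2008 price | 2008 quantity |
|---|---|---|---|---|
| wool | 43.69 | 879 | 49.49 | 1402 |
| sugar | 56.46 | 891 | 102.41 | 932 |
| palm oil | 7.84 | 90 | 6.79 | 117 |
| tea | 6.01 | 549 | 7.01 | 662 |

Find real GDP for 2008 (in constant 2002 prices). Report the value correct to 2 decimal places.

118770.00

Real GDP 2008 = Σ (p_2002 × q_2008) = 43.69·1402 + 56.46·932 + 7.84·117 + 6.01·662 = 118770.00.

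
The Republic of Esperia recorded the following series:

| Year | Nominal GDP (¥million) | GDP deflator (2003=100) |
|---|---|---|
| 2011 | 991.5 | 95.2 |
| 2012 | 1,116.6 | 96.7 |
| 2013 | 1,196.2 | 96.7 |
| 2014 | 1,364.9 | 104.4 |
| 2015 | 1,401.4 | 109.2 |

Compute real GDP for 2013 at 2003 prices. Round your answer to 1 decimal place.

¥1,237.0 million

Real GDP 2013 = 1196.2 / 0.967 = 1237.02.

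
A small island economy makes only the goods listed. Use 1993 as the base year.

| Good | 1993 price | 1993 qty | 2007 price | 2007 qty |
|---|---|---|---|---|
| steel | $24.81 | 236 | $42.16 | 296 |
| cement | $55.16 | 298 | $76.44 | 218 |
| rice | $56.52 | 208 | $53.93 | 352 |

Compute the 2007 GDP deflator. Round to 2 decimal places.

122.57

Nominal GDP 2007 = 42.16·296 + 76.44·218 + 53.93·352 = 48126.64.
Real GDP 2007 (at 1993 prices) = 24.81·296 + 55.16·218 + 56.52·352 = 39263.68.
Deflator = Nominal/Real × 100 = 48126.64/39263.68 × 100 = 122.573.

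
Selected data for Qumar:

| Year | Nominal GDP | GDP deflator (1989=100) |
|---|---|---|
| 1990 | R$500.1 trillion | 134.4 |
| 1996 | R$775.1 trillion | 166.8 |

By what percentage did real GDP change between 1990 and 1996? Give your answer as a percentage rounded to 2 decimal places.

24.88%

Deflate each year: 1990 → 500.1/1.344 = 372.10; 1996 → 775.1/1.668 = 464.69.
So real GDP changed by 464.69/372.10 − 1 = 0.2488, i.e. 24.88%.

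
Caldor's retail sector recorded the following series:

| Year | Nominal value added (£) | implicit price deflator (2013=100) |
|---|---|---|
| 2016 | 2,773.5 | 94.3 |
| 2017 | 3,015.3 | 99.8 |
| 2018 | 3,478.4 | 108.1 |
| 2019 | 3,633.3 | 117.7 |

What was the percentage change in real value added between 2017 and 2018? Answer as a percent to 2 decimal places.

6.50%

Real value added 2017 = 3015.3/0.998 = 3021.34.
Real value added 2018 = 3478.4/1.081 = 3217.76.
Change = 3217.76/3021.34 − 1 = 0.0650.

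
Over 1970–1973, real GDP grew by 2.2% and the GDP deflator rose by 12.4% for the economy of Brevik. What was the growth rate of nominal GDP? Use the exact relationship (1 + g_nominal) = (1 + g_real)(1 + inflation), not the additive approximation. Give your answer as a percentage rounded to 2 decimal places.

14.87%

(1 + g_nom) = (1 + g_real)(1 + π) = 1.0220 × 1.1240 = 1.14873.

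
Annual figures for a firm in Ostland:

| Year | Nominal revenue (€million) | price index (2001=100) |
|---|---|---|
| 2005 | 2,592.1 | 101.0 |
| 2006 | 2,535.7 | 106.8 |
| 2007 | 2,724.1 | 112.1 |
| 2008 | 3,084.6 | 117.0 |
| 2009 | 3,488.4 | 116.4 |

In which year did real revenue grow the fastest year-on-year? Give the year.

2006: real = 2535.7/1.068 = 2374.25; growth vs 2005 (2566.44) = -7.49%.
2007: real = 2724.1/1.121 = 2430.06; growth vs 2006 (2374.25) = 2.35%.
2008: real = 3084.6/1.170 = 2636.41; growth vs 2007 (2430.06) = 8.49%.
2009: real = 3488.4/1.164 = 2996.91; growth vs 2008 (2636.41) = 13.67%.

2009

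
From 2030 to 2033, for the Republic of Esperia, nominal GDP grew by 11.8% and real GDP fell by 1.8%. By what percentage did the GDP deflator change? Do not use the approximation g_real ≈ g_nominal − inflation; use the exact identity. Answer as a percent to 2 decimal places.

13.85%

(1 + g_nom) = (1 + g_real)(1 + π), so π = 1.1180 / 0.9820 − 1 = 0.13849.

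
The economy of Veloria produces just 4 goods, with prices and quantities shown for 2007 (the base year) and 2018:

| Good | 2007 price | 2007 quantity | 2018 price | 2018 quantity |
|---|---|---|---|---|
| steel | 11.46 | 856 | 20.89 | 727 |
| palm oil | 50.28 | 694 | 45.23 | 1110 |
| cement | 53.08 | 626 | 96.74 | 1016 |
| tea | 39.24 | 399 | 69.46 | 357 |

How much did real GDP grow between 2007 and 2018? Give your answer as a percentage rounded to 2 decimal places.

Real GDP 2007 = Nominal GDP 2007 = 11.46·856 + 50.28·694 + 53.08·626 + 39.24·399 = 93588.92.
Real GDP 2018 (at 2007 prices) = 11.46·727 + 50.28·1110 + 53.08·1016 + 39.24·357 = 132080.18.
Real growth = 132080.18/93588.92 − 1 = 0.4113.

41.13%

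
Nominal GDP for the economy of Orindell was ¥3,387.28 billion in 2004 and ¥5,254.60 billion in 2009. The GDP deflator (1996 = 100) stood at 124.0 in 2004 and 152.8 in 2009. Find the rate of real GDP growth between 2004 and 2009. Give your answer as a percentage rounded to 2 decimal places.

Deflate each year: 2004 → 3387.28/1.240 = 2731.68; 2009 → 5254.60/1.528 = 3438.87.
So real GDP changed by 3438.87/2731.68 − 1 = 0.2589, i.e. 25.89%.

25.89%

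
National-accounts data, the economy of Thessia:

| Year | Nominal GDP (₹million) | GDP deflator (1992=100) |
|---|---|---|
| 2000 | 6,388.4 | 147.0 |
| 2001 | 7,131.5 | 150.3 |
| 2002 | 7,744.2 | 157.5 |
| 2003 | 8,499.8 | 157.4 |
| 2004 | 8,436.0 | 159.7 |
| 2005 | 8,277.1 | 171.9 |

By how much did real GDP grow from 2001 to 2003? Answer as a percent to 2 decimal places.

13.81%

Real GDP 2001 = 7131.5/1.503 = 4744.84.
Real GDP 2003 = 8499.8/1.574 = 5400.13.
Change = 5400.13/4744.84 − 1 = 0.1381.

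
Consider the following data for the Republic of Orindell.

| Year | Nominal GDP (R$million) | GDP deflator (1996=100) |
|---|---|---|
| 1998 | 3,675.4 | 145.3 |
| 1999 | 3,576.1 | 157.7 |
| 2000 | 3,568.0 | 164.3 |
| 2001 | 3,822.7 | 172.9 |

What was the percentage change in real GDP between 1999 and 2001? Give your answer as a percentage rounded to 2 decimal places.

Real GDP 1999 = 3576.1/1.577 = 2267.66.
Real GDP 2001 = 3822.7/1.729 = 2210.93.
Change = 2210.93/2267.66 − 1 = -0.0250.

-2.50%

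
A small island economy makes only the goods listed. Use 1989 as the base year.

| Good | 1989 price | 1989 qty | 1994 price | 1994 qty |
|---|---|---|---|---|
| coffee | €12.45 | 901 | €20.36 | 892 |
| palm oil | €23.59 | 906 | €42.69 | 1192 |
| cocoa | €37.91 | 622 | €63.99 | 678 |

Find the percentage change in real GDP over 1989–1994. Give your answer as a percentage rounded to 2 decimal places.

15.59%

Real GDP 1989 = Nominal GDP 1989 = 12.45·901 + 23.59·906 + 37.91·622 = 56170.01.
Real GDP 1994 (at 1989 prices) = 12.45·892 + 23.59·1192 + 37.91·678 = 64927.66.
Real growth = 64927.66/56170.01 − 1 = 0.1559.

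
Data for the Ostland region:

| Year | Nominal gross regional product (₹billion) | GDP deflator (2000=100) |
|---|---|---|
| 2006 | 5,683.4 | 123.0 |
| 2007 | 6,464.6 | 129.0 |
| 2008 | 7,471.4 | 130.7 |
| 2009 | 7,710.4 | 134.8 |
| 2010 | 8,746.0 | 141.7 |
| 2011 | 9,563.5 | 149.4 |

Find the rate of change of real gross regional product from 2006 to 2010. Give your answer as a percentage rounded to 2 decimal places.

Real gross regional product 2006 = 5683.4/1.230 = 4620.65.
Real gross regional product 2010 = 8746.0/1.417 = 6172.19.
Change = 6172.19/4620.65 − 1 = 0.3358.

33.58%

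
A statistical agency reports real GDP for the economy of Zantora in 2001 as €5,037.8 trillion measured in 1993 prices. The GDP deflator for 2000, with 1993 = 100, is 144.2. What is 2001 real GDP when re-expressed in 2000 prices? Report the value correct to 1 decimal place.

Real GDP in 2000 prices = Real GDP in 1993 prices × (P_2000/P_1993) = 5037.8 × 1.442 = 7264.51.

€7,264.5 trillion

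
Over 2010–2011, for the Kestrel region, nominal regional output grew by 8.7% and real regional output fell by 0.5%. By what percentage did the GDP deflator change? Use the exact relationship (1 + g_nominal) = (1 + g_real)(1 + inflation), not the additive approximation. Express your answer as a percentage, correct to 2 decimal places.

(1 + g_nom) = (1 + g_real)(1 + π), so π = 1.0870 / 0.9950 − 1 = 0.09246.

9.25%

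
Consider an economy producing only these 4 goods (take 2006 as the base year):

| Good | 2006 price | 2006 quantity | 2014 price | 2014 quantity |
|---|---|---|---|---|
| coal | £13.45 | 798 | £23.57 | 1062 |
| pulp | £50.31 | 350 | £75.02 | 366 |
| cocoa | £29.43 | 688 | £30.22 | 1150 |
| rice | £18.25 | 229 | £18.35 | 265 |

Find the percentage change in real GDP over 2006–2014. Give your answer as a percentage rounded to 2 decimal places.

Real GDP 2006 = Nominal GDP 2006 = 13.45·798 + 50.31·350 + 29.43·688 + 18.25·229 = 52768.69.
Real GDP 2014 (at 2006 prices) = 13.45·1062 + 50.31·366 + 29.43·1150 + 18.25·265 = 71378.11.
Real growth = 71378.11/52768.69 − 1 = 0.3527.

35.27%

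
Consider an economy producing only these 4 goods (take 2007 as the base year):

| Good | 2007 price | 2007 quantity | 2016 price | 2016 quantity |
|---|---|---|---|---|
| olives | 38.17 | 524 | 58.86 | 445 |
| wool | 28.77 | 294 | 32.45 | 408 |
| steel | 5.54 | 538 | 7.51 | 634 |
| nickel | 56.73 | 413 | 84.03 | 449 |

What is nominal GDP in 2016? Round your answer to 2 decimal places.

Nominal GDP 2016 = Σ (p_2016 × q_2016) = 58.86·445 + 32.45·408 + 7.51·634 + 84.03·449 = 81923.11.

81923.11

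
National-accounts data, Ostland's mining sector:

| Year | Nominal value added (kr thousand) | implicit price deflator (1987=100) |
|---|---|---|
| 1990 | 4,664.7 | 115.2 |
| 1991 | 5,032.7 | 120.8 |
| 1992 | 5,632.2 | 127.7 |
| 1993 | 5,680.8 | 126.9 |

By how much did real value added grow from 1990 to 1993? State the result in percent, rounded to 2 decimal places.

10.55%

Real value added 1990 = 4664.7/1.152 = 4049.22.
Real value added 1993 = 5680.8/1.269 = 4476.60.
Change = 4476.60/4049.22 − 1 = 0.1055.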